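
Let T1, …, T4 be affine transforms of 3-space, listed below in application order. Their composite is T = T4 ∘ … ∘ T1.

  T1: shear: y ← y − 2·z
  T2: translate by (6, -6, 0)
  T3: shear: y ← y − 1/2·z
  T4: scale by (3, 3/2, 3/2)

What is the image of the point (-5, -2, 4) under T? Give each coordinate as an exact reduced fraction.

T(p) = (3, -27, 6)

T1 shear: y ← y − 2·z: (-5, -2, 4) → (-5, -10, 4)
T2 translate by (6, -6, 0): (-5, -10, 4) → (1, -16, 4)
T3 shear: y ← y − 1/2·z: (1, -16, 4) → (1, -18, 4)
T4 scale by (3, 3/2, 3/2): (1, -18, 4) → (3, -27, 6)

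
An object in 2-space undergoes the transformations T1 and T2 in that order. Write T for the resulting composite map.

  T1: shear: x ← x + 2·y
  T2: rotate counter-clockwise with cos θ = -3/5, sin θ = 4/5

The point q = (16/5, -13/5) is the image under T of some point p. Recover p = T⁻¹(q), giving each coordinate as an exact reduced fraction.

T1 = [1 2 0; 0 1 0; 0 0 1]
T2·T1 = [-3/5 -2 0; 4/5 1 0; 0 0 1]
det M = 1; M⁻¹ = [1 2 0; -4/5 -3/5 0; 0 0 1]
M⁻¹ · (16/5, -13/5)ᵀ = (-2, -1)ᵀ

p = (-2, -1)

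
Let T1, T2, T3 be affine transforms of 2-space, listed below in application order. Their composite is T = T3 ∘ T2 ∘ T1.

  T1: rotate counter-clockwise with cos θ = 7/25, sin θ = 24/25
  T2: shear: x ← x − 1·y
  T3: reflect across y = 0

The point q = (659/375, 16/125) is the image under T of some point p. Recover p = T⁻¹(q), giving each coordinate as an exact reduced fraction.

p = (1/3, -8/5)

T1 = [7/25 -24/25 0; 24/25 7/25 0; 0 0 1]
T2·T1 = [-17/25 -31/25 0; 24/25 7/25 0; 0 0 1]
T3·…·T1 = [-17/25 -31/25 0; -24/25 -7/25 0; 0 0 1]
det M = -1; M⁻¹ = [7/25 -31/25 0; -24/25 17/25 0; 0 0 1]
M⁻¹ · (659/375, 16/125)ᵀ = (1/3, -8/5)ᵀ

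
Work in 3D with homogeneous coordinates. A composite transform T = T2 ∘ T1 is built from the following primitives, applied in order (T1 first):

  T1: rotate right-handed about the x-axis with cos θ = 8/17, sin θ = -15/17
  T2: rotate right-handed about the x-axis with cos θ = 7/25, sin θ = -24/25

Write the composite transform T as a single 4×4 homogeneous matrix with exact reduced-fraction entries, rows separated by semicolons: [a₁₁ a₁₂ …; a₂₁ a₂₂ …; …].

T = [1 0 0 0; 0 -304/425 297/425 0; 0 -297/425 -304/425 0; 0 0 0 1]

T1 = [1 0 0 0; 0 8/17 15/17 0; 0 -15/17 8/17 0; 0 0 0 1]
T2·T1 = [1 0 0 0; 0 -304/425 297/425 0; 0 -297/425 -304/425 0; 0 0 0 1]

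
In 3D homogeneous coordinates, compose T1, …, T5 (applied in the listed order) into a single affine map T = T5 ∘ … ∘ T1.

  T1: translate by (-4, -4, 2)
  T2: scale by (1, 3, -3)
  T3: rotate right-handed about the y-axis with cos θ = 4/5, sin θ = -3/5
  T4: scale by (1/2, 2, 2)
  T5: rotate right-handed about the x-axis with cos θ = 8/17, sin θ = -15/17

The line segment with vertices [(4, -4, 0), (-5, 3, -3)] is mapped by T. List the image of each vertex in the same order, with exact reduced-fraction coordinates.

image vertices: (9/5, -528/17, 3216/85), (-9/2, -138/17, 42/17)

T1 translate by (-4, -4, 2): (4, -4, 0) → (0, -8, 2); (-5, 3, -3) → (-9, -1, -1)
T2 scale by (1, 3, -3): (0, -8, 2) → (0, -24, -6); (-9, -1, -1) → (-9, -3, 3)
T3 rotate right-handed about the y-axis with cos θ = 4/5, sin θ = -3/5: (0, -24, -6) → (18/5, -24, -24/5); (-9, -3, 3) → (-9, -3, -3)
T4 scale by (1/2, 2, 2): (18/5, -24, -24/5) → (9/5, -48, -48/5); (-9, -3, -3) → (-9/2, -6, -6)
T5 rotate right-handed about the x-axis with cos θ = 8/17, sin θ = -15/17: (9/5, -48, -48/5) → (9/5, -528/17, 3216/85); (-9/2, -6, -6) → (-9/2, -138/17, 42/17)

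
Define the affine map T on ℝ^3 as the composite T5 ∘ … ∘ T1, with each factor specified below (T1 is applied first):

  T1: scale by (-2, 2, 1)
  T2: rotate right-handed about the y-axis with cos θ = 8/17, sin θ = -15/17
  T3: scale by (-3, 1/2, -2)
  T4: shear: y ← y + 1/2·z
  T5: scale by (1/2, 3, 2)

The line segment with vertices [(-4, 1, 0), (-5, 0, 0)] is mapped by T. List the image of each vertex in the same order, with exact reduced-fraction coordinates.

image vertices: (-96/17, -309/17, -480/17), (-120/17, -450/17, -600/17)

T1 scale by (-2, 2, 1): (-4, 1, 0) → (8, 2, 0); (-5, 0, 0) → (10, 0, 0)
T2 rotate right-handed about the y-axis with cos θ = 8/17, sin θ = -15/17: (8, 2, 0) → (64/17, 2, 120/17); (10, 0, 0) → (80/17, 0, 150/17)
T3 scale by (-3, 1/2, -2): (64/17, 2, 120/17) → (-192/17, 1, -240/17); (80/17, 0, 150/17) → (-240/17, 0, -300/17)
T4 shear: y ← y + 1/2·z: (-192/17, 1, -240/17) → (-192/17, -103/17, -240/17); (-240/17, 0, -300/17) → (-240/17, -150/17, -300/17)
T5 scale by (1/2, 3, 2): (-192/17, -103/17, -240/17) → (-96/17, -309/17, -480/17); (-240/17, -150/17, -300/17) → (-120/17, -450/17, -600/17)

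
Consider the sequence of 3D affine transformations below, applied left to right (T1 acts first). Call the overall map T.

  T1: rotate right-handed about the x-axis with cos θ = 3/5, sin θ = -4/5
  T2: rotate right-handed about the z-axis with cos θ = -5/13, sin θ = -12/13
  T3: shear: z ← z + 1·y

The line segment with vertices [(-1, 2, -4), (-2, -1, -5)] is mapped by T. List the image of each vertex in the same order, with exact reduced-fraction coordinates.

image vertices: (-19/13, 22/13, -30/13), (-226/65, 47/13, 92/65)

T1 rotate right-handed about the x-axis with cos θ = 3/5, sin θ = -4/5: (-1, 2, -4) → (-1, -2, -4); (-2, -1, -5) → (-2, -23/5, -11/5)
T2 rotate right-handed about the z-axis with cos θ = -5/13, sin θ = -12/13: (-1, -2, -4) → (-19/13, 22/13, -4); (-2, -23/5, -11/5) → (-226/65, 47/13, -11/5)
T3 shear: z ← z + 1·y: (-19/13, 22/13, -4) → (-19/13, 22/13, -30/13); (-226/65, 47/13, -11/5) → (-226/65, 47/13, 92/65)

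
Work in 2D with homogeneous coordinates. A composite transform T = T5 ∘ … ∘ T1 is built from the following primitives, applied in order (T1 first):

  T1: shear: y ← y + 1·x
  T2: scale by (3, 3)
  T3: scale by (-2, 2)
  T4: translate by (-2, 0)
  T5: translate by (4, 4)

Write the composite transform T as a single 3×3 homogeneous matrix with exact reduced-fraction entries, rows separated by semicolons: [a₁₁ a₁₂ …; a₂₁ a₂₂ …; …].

T = [-6 0 2; 6 6 4; 0 0 1]

T1 = [1 0 0; 1 1 0; 0 0 1]
T2·T1 = [3 0 0; 3 3 0; 0 0 1]
T3·…·T1 = [-6 0 0; 6 6 0; 0 0 1]
T4·…·T1 = [-6 0 -2; 6 6 0; 0 0 1]
T5·…·T1 = [-6 0 2; 6 6 4; 0 0 1]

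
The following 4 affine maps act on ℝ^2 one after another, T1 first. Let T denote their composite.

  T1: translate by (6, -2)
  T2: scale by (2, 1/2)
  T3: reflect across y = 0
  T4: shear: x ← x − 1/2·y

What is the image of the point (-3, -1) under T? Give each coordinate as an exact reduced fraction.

T1 translate by (6, -2): (-3, -1) → (3, -3)
T2 scale by (2, 1/2): (3, -3) → (6, -3/2)
T3 reflect across y = 0: (6, -3/2) → (6, 3/2)
T4 shear: x ← x − 1/2·y: (6, 3/2) → (21/4, 3/2)

T(p) = (21/4, 3/2)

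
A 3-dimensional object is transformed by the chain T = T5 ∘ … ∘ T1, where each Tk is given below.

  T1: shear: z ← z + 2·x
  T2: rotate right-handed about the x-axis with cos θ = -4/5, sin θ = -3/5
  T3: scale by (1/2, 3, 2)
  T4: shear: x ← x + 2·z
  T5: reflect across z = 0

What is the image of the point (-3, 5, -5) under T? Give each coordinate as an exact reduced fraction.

T1 shear: z ← z + 2·x: (-3, 5, -5) → (-3, 5, -11)
T2 rotate right-handed about the x-axis with cos θ = -4/5, sin θ = -3/5: (-3, 5, -11) → (-3, -53/5, 29/5)
T3 scale by (1/2, 3, 2): (-3, -53/5, 29/5) → (-3/2, -159/5, 58/5)
T4 shear: x ← x + 2·z: (-3/2, -159/5, 58/5) → (217/10, -159/5, 58/5)
T5 reflect across z = 0: (217/10, -159/5, 58/5) → (217/10, -159/5, -58/5)

T(p) = (217/10, -159/5, -58/5)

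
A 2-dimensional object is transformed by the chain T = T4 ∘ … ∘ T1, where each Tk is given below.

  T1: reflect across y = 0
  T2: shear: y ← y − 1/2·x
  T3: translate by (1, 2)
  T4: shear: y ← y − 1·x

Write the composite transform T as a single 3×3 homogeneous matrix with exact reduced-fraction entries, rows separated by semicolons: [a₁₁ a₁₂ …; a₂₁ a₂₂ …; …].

T1 = [1 0 0; 0 -1 0; 0 0 1]
T2·T1 = [1 0 0; -1/2 -1 0; 0 0 1]
T3·…·T1 = [1 0 1; -1/2 -1 2; 0 0 1]
T4·…·T1 = [1 0 1; -3/2 -1 1; 0 0 1]

T = [1 0 1; -3/2 -1 1; 0 0 1]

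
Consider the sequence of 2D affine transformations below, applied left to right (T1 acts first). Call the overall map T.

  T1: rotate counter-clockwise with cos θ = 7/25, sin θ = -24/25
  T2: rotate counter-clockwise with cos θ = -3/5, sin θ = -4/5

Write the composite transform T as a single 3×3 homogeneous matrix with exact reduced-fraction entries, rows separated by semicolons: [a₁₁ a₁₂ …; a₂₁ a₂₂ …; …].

T = [-117/125 -44/125 0; 44/125 -117/125 0; 0 0 1]

T1 = [7/25 24/25 0; -24/25 7/25 0; 0 0 1]
T2·T1 = [-117/125 -44/125 0; 44/125 -117/125 0; 0 0 1]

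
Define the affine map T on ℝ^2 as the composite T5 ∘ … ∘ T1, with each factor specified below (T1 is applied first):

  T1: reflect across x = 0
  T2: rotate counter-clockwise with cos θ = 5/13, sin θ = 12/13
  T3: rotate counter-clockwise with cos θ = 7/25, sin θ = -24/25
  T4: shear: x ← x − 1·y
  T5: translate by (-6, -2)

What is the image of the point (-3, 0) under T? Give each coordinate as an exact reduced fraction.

T(p) = (-873/325, -758/325)

T1 reflect across x = 0: (-3, 0) → (3, 0)
T2 rotate counter-clockwise with cos θ = 5/13, sin θ = 12/13: (3, 0) → (15/13, 36/13)
T3 rotate counter-clockwise with cos θ = 7/25, sin θ = -24/25: (15/13, 36/13) → (969/325, -108/325)
T4 shear: x ← x − 1·y: (969/325, -108/325) → (1077/325, -108/325)
T5 translate by (-6, -2): (1077/325, -108/325) → (-873/325, -758/325)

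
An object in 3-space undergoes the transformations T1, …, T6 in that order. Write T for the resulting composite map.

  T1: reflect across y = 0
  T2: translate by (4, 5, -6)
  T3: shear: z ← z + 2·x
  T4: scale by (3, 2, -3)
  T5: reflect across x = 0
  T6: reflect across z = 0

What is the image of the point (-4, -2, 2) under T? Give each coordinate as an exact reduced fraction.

T(p) = (0, 14, -12)

T1 reflect across y = 0: (-4, -2, 2) → (-4, 2, 2)
T2 translate by (4, 5, -6): (-4, 2, 2) → (0, 7, -4)
T3 shear: z ← z + 2·x: (0, 7, -4) → (0, 7, -4)
T4 scale by (3, 2, -3): (0, 7, -4) → (0, 14, 12)
T5 reflect across x = 0: (0, 14, 12) → (0, 14, 12)
T6 reflect across z = 0: (0, 14, 12) → (0, 14, -12)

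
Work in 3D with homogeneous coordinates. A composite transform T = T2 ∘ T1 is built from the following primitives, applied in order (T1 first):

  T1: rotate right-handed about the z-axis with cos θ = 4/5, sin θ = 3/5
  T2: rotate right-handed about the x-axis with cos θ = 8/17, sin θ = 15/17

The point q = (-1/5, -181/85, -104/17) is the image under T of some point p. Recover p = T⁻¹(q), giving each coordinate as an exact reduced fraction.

T1 = [4/5 -3/5 0 0; 3/5 4/5 0 0; 0 0 1 0; 0 0 0 1]
T2·T1 = [4/5 -3/5 0 0; 24/85 32/85 -15/17 0; 9/17 12/17 8/17 0; 0 0 0 1]
det M = 1; M⁻¹ = [4/5 24/85 9/17 0; -3/5 32/85 12/17 0; 0 -15/17 8/17 0; 0 0 0 1]
M⁻¹ · (-1/5, -181/85, -104/17)ᵀ = (-4, -5, -1)ᵀ

p = (-4, -5, -1)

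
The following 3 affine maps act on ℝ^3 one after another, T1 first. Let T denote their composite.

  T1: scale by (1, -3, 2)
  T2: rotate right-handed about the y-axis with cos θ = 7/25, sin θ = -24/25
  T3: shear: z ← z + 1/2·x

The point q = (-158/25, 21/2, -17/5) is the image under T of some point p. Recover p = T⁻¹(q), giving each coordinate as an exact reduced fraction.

T1 = [1 0 0 0; 0 -3 0 0; 0 0 2 0; 0 0 0 1]
T2·T1 = [7/25 0 -48/25 0; 0 -3 0 0; 24/25 0 14/25 0; 0 0 0 1]
T3·…·T1 = [7/25 0 -48/25 0; 0 -3 0 0; 11/10 0 -2/5 0; 0 0 0 1]
det M = -6; M⁻¹ = [-1/5 0 24/25 0; 0 -1/3 0 0; -11/20 0 7/50 0; 0 0 0 1]
M⁻¹ · (-158/25, 21/2, -17/5)ᵀ = (-2, -7/2, 3)ᵀ

p = (-2, -7/2, 3)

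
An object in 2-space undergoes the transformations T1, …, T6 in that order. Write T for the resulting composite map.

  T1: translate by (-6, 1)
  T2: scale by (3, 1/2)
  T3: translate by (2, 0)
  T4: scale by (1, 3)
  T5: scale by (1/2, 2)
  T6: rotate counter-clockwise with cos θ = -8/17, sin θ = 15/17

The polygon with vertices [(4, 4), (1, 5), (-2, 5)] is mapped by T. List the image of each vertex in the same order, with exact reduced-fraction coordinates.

image vertices: (-209/17, -150/17), (-218/17, -483/34), (-182/17, -309/17)

T1 translate by (-6, 1): (4, 4) → (-2, 5); (1, 5) → (-5, 6); (-2, 5) → (-8, 6)
T2 scale by (3, 1/2): (-2, 5) → (-6, 5/2); (-5, 6) → (-15, 3); (-8, 6) → (-24, 3)
T3 translate by (2, 0): (-6, 5/2) → (-4, 5/2); (-15, 3) → (-13, 3); (-24, 3) → (-22, 3)
T4 scale by (1, 3): (-4, 5/2) → (-4, 15/2); (-13, 3) → (-13, 9); (-22, 3) → (-22, 9)
T5 scale by (1/2, 2): (-4, 15/2) → (-2, 15); (-13, 9) → (-13/2, 18); (-22, 9) → (-11, 18)
T6 rotate counter-clockwise with cos θ = -8/17, sin θ = 15/17: (-2, 15) → (-209/17, -150/17); (-13/2, 18) → (-218/17, -483/34); (-11, 18) → (-182/17, -309/17)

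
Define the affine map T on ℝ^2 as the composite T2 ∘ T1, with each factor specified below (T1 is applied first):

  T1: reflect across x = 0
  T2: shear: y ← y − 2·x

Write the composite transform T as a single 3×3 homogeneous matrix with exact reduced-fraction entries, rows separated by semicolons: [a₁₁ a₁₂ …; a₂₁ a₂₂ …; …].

T = [-1 0 0; 2 1 0; 0 0 1]

T1 = [-1 0 0; 0 1 0; 0 0 1]
T2·T1 = [-1 0 0; 2 1 0; 0 0 1]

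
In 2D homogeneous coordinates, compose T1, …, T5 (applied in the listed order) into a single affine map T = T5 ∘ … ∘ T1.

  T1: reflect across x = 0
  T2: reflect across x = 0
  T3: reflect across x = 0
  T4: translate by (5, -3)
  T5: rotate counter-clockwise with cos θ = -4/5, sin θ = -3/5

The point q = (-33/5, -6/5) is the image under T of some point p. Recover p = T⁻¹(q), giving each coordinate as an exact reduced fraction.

p = (-1, 0)

T1 = [-1 0 0; 0 1 0; 0 0 1]
T2·T1 = [1 0 0; 0 1 0; 0 0 1]
T3·…·T1 = [-1 0 0; 0 1 0; 0 0 1]
T4·…·T1 = [-1 0 5; 0 1 -3; 0 0 1]
T5·…·T1 = [4/5 3/5 -29/5; 3/5 -4/5 -3/5; 0 0 1]
det M = -1; M⁻¹ = [4/5 3/5 5; 3/5 -4/5 3; 0 0 1]
M⁻¹ · (-33/5, -6/5)ᵀ = (-1, 0)ᵀ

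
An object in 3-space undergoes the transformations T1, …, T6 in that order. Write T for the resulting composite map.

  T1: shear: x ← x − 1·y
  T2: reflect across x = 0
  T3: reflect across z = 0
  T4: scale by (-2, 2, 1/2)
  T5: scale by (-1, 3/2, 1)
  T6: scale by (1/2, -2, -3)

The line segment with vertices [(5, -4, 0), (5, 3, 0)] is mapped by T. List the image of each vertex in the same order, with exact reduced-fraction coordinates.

T1 shear: x ← x − 1·y: (5, -4, 0) → (9, -4, 0); (5, 3, 0) → (2, 3, 0)
T2 reflect across x = 0: (9, -4, 0) → (-9, -4, 0); (2, 3, 0) → (-2, 3, 0)
T3 reflect across z = 0: (-9, -4, 0) → (-9, -4, 0); (-2, 3, 0) → (-2, 3, 0)
T4 scale by (-2, 2, 1/2): (-9, -4, 0) → (18, -8, 0); (-2, 3, 0) → (4, 6, 0)
T5 scale by (-1, 3/2, 1): (18, -8, 0) → (-18, -12, 0); (4, 6, 0) → (-4, 9, 0)
T6 scale by (1/2, -2, -3): (-18, -12, 0) → (-9, 24, 0); (-4, 9, 0) → (-2, -18, 0)

image vertices: (-9, 24, 0), (-2, -18, 0)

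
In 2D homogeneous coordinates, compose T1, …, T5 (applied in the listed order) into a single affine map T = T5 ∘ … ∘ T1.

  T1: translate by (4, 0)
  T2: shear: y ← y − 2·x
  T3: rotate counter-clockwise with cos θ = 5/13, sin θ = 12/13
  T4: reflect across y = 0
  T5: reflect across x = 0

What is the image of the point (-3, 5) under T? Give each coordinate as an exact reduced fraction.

T(p) = (31/13, -27/13)

T1 translate by (4, 0): (-3, 5) → (1, 5)
T2 shear: y ← y − 2·x: (1, 5) → (1, 3)
T3 rotate counter-clockwise with cos θ = 5/13, sin θ = 12/13: (1, 3) → (-31/13, 27/13)
T4 reflect across y = 0: (-31/13, 27/13) → (-31/13, -27/13)
T5 reflect across x = 0: (-31/13, -27/13) → (31/13, -27/13)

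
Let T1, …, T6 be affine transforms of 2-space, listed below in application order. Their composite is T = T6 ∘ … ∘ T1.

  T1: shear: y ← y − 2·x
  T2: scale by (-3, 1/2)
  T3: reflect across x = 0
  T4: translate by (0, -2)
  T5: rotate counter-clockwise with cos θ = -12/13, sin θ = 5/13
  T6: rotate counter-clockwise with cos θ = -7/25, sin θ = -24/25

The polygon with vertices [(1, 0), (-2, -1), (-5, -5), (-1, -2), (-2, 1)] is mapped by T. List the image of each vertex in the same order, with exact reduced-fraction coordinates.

T1 shear: y ← y − 2·x: (1, 0) → (1, -2); (-2, -1) → (-2, 3); (-5, -5) → (-5, 5); (-1, -2) → (-1, 0); (-2, 1) → (-2, 5)
T2 scale by (-3, 1/2): (1, -2) → (-3, -1); (-2, 3) → (6, 3/2); (-5, 5) → (15, 5/2); (-1, 0) → (3, 0); (-2, 5) → (6, 5/2)
T3 reflect across x = 0: (-3, -1) → (3, -1); (6, 3/2) → (-6, 3/2); (15, 5/2) → (-15, 5/2); (3, 0) → (-3, 0); (6, 5/2) → (-6, 5/2)
T4 translate by (0, -2): (3, -1) → (3, -3); (-6, 3/2) → (-6, -1/2); (-15, 5/2) → (-15, 1/2); (-3, 0) → (-3, -2); (-6, 5/2) → (-6, 1/2)
T5 rotate counter-clockwise with cos θ = -12/13, sin θ = 5/13: (3, -3) → (-21/13, 51/13); (-6, -1/2) → (149/26, -24/13); (-15, 1/2) → (355/26, -81/13); (-3, -2) → (46/13, 9/13); (-6, 1/2) → (139/26, -36/13)
T6 rotate counter-clockwise with cos θ = -7/25, sin θ = -24/25: (-21/13, 51/13) → (1371/325, 147/325); (149/26, -24/13) → (-439/130, -324/65); (355/26, -81/13) → (-6373/650, -3693/325); (46/13, 9/13) → (-106/325, -1167/325); (139/26, -36/13) → (-2701/650, -1416/325)

image vertices: (1371/325, 147/325), (-439/130, -324/65), (-6373/650, -3693/325), (-106/325, -1167/325), (-2701/650, -1416/325)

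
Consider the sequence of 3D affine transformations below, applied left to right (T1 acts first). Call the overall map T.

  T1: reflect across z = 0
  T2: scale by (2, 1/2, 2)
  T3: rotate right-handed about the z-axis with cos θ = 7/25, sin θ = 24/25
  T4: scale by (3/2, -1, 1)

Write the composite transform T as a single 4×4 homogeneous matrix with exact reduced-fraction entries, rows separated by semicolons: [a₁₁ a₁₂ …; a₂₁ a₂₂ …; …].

T = [21/25 -18/25 0 0; -48/25 -7/50 0 0; 0 0 -2 0; 0 0 0 1]

T1 = [1 0 0 0; 0 1 0 0; 0 0 -1 0; 0 0 0 1]
T2·T1 = [2 0 0 0; 0 1/2 0 0; 0 0 -2 0; 0 0 0 1]
T3·…·T1 = [14/25 -12/25 0 0; 48/25 7/50 0 0; 0 0 -2 0; 0 0 0 1]
T4·…·T1 = [21/25 -18/25 0 0; -48/25 -7/50 0 0; 0 0 -2 0; 0 0 0 1]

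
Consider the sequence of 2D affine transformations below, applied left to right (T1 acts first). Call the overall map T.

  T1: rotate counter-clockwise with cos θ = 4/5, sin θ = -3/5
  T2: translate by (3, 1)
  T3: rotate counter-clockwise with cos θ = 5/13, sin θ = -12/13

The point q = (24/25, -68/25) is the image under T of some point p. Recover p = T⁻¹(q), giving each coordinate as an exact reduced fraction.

p = (3/5, -1)

T1 = [4/5 3/5 0; -3/5 4/5 0; 0 0 1]
T2·T1 = [4/5 3/5 3; -3/5 4/5 1; 0 0 1]
T3·…·T1 = [-16/65 63/65 27/13; -63/65 -16/65 -31/13; 0 0 1]
det M = 1; M⁻¹ = [-16/65 -63/65 -9/5; 63/65 -16/65 -13/5; 0 0 1]
M⁻¹ · (24/25, -68/25)ᵀ = (3/5, -1)ᵀ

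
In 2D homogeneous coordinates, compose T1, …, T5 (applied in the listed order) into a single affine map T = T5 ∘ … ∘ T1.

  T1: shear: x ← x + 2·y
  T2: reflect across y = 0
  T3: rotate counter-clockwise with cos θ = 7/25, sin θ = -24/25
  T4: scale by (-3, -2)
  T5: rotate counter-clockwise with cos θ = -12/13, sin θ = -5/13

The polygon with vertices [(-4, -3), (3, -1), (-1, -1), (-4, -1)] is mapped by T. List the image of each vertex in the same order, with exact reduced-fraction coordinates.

image vertices: (-2538/325, 6294/325), (1286/325, 57/325), (-682/325, 1941/325), (-166/25, 258/25)

T1 shear: x ← x + 2·y: (-4, -3) → (-10, -3); (3, -1) → (1, -1); (-1, -1) → (-3, -1); (-4, -1) → (-6, -1)
T2 reflect across y = 0: (-10, -3) → (-10, 3); (1, -1) → (1, 1); (-3, -1) → (-3, 1); (-6, -1) → (-6, 1)
T3 rotate counter-clockwise with cos θ = 7/25, sin θ = -24/25: (-10, 3) → (2/25, 261/25); (1, 1) → (31/25, -17/25); (-3, 1) → (3/25, 79/25); (-6, 1) → (-18/25, 151/25)
T4 scale by (-3, -2): (2/25, 261/25) → (-6/25, -522/25); (31/25, -17/25) → (-93/25, 34/25); (3/25, 79/25) → (-9/25, -158/25); (-18/25, 151/25) → (54/25, -302/25)
T5 rotate counter-clockwise with cos θ = -12/13, sin θ = -5/13: (-6/25, -522/25) → (-2538/325, 6294/325); (-93/25, 34/25) → (1286/325, 57/325); (-9/25, -158/25) → (-682/325, 1941/325); (54/25, -302/25) → (-166/25, 258/25)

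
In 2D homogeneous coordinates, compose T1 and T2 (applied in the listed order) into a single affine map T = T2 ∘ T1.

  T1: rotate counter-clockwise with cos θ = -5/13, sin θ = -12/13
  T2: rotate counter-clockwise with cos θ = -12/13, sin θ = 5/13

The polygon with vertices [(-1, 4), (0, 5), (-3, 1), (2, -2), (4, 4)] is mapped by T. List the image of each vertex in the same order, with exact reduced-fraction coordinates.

T1 rotate counter-clockwise with cos θ = -5/13, sin θ = -12/13: (-1, 4) → (53/13, -8/13); (0, 5) → (60/13, -25/13); (-3, 1) → (27/13, 31/13); (2, -2) → (-34/13, -14/13); (4, 4) → (28/13, -68/13)
T2 rotate counter-clockwise with cos θ = -12/13, sin θ = 5/13: (53/13, -8/13) → (-596/169, 361/169); (60/13, -25/13) → (-595/169, 600/169); (27/13, 31/13) → (-479/169, -237/169); (-34/13, -14/13) → (478/169, -2/169); (28/13, -68/13) → (4/169, 956/169)

image vertices: (-596/169, 361/169), (-595/169, 600/169), (-479/169, -237/169), (478/169, -2/169), (4/169, 956/169)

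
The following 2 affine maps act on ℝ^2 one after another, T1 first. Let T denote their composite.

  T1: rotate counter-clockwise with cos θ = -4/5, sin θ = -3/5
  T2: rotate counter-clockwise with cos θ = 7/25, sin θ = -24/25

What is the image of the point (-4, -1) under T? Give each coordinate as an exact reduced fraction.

T1 rotate counter-clockwise with cos θ = -4/5, sin θ = -3/5: (-4, -1) → (13/5, 16/5)
T2 rotate counter-clockwise with cos θ = 7/25, sin θ = -24/25: (13/5, 16/5) → (19/5, -8/5)

T(p) = (19/5, -8/5)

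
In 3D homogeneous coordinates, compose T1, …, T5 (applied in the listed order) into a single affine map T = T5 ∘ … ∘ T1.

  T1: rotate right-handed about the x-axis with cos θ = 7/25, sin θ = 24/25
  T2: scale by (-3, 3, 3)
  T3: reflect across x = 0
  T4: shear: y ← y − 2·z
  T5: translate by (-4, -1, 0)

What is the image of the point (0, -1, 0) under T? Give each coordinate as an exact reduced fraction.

T(p) = (-4, 98/25, -72/25)

T1 rotate right-handed about the x-axis with cos θ = 7/25, sin θ = 24/25: (0, -1, 0) → (0, -7/25, -24/25)
T2 scale by (-3, 3, 3): (0, -7/25, -24/25) → (0, -21/25, -72/25)
T3 reflect across x = 0: (0, -21/25, -72/25) → (0, -21/25, -72/25)
T4 shear: y ← y − 2·z: (0, -21/25, -72/25) → (0, 123/25, -72/25)
T5 translate by (-4, -1, 0): (0, 123/25, -72/25) → (-4, 98/25, -72/25)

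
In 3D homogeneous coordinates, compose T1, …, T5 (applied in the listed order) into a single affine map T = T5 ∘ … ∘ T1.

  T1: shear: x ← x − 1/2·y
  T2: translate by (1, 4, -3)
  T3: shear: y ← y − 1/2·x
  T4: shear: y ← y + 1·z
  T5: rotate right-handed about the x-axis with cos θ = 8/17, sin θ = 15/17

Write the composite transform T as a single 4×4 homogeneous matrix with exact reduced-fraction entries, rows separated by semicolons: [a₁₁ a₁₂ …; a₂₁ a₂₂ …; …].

T = [1 -1/2 0 1; -4/17 10/17 -7/17 49/17; -15/34 75/68 23/17 -33/34; 0 0 0 1]

T1 = [1 -1/2 0 0; 0 1 0 0; 0 0 1 0; 0 0 0 1]
T2·T1 = [1 -1/2 0 1; 0 1 0 4; 0 0 1 -3; 0 0 0 1]
T3·…·T1 = [1 -1/2 0 1; -1/2 5/4 0 7/2; 0 0 1 -3; 0 0 0 1]
T4·…·T1 = [1 -1/2 0 1; -1/2 5/4 1 1/2; 0 0 1 -3; 0 0 0 1]
T5·…·T1 = [1 -1/2 0 1; -4/17 10/17 -7/17 49/17; -15/34 75/68 23/17 -33/34; 0 0 0 1]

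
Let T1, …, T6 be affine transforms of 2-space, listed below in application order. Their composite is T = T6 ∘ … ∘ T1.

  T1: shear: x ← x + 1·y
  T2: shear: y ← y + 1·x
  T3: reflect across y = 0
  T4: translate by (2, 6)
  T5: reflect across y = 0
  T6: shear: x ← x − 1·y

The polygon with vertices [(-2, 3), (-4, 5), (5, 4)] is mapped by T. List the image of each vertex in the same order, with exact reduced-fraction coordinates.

T1 shear: x ← x + 1·y: (-2, 3) → (1, 3); (-4, 5) → (1, 5); (5, 4) → (9, 4)
T2 shear: y ← y + 1·x: (1, 3) → (1, 4); (1, 5) → (1, 6); (9, 4) → (9, 13)
T3 reflect across y = 0: (1, 4) → (1, -4); (1, 6) → (1, -6); (9, 13) → (9, -13)
T4 translate by (2, 6): (1, -4) → (3, 2); (1, -6) → (3, 0); (9, -13) → (11, -7)
T5 reflect across y = 0: (3, 2) → (3, -2); (3, 0) → (3, 0); (11, -7) → (11, 7)
T6 shear: x ← x − 1·y: (3, -2) → (5, -2); (3, 0) → (3, 0); (11, 7) → (4, 7)

image vertices: (5, -2), (3, 0), (4, 7)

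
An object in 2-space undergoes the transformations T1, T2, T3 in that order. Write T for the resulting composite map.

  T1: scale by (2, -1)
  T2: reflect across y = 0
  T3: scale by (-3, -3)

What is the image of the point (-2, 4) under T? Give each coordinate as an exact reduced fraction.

T(p) = (12, -12)

T1 scale by (2, -1): (-2, 4) → (-4, -4)
T2 reflect across y = 0: (-4, -4) → (-4, 4)
T3 scale by (-3, -3): (-4, 4) → (12, -12)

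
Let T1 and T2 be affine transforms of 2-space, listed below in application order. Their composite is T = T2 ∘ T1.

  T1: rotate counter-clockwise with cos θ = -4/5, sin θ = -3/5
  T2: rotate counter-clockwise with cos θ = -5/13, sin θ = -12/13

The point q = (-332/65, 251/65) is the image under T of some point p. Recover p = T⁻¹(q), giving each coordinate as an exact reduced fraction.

p = (5, 4)

T1 = [-4/5 3/5 0; -3/5 -4/5 0; 0 0 1]
T2·T1 = [-16/65 -63/65 0; 63/65 -16/65 0; 0 0 1]
det M = 1; M⁻¹ = [-16/65 63/65 0; -63/65 -16/65 0; 0 0 1]
M⁻¹ · (-332/65, 251/65)ᵀ = (5, 4)ᵀ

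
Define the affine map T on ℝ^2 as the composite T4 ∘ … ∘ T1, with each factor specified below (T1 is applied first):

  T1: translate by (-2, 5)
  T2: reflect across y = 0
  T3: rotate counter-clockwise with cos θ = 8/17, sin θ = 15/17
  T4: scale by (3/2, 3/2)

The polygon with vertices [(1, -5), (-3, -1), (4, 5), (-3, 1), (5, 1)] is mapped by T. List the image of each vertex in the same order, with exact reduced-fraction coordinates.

T1 translate by (-2, 5): (1, -5) → (-1, 0); (-3, -1) → (-5, 4); (4, 5) → (2, 10); (-3, 1) → (-5, 6); (5, 1) → (3, 6)
T2 reflect across y = 0: (-1, 0) → (-1, 0); (-5, 4) → (-5, -4); (2, 10) → (2, -10); (-5, 6) → (-5, -6); (3, 6) → (3, -6)
T3 rotate counter-clockwise with cos θ = 8/17, sin θ = 15/17: (-1, 0) → (-8/17, -15/17); (-5, -4) → (20/17, -107/17); (2, -10) → (166/17, -50/17); (-5, -6) → (50/17, -123/17); (3, -6) → (114/17, -3/17)
T4 scale by (3/2, 3/2): (-8/17, -15/17) → (-12/17, -45/34); (20/17, -107/17) → (30/17, -321/34); (166/17, -50/17) → (249/17, -75/17); (50/17, -123/17) → (75/17, -369/34); (114/17, -3/17) → (171/17, -9/34)

image vertices: (-12/17, -45/34), (30/17, -321/34), (249/17, -75/17), (75/17, -369/34), (171/17, -9/34)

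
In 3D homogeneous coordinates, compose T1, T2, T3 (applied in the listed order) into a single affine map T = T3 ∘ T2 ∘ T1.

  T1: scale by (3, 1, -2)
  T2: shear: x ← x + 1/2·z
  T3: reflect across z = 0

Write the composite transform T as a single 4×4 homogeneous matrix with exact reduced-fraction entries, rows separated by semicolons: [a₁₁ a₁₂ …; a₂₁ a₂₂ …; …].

T = [3 0 -1 0; 0 1 0 0; 0 0 2 0; 0 0 0 1]

T1 = [3 0 0 0; 0 1 0 0; 0 0 -2 0; 0 0 0 1]
T2·T1 = [3 0 -1 0; 0 1 0 0; 0 0 -2 0; 0 0 0 1]
T3·…·T1 = [3 0 -1 0; 0 1 0 0; 0 0 2 0; 0 0 0 1]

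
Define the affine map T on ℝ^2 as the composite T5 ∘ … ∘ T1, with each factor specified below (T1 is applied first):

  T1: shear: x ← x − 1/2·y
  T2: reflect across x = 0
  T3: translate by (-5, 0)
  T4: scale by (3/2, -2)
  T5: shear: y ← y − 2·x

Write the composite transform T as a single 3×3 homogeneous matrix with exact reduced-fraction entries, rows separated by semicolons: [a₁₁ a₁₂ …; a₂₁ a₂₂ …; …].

T = [-3/2 3/4 -15/2; 3 -7/2 15; 0 0 1]

T1 = [1 -1/2 0; 0 1 0; 0 0 1]
T2·T1 = [-1 1/2 0; 0 1 0; 0 0 1]
T3·…·T1 = [-1 1/2 -5; 0 1 0; 0 0 1]
T4·…·T1 = [-3/2 3/4 -15/2; 0 -2 0; 0 0 1]
T5·…·T1 = [-3/2 3/4 -15/2; 3 -7/2 15; 0 0 1]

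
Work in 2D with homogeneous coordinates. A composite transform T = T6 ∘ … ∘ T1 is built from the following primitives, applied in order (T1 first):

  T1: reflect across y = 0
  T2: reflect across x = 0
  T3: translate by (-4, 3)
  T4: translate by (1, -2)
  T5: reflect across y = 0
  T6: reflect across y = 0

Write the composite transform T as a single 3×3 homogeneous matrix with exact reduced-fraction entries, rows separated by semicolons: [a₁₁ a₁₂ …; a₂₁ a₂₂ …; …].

T1 = [1 0 0; 0 -1 0; 0 0 1]
T2·T1 = [-1 0 0; 0 -1 0; 0 0 1]
T3·…·T1 = [-1 0 -4; 0 -1 3; 0 0 1]
T4·…·T1 = [-1 0 -3; 0 -1 1; 0 0 1]
T5·…·T1 = [-1 0 -3; 0 1 -1; 0 0 1]
T6·…·T1 = [-1 0 -3; 0 -1 1; 0 0 1]

T = [-1 0 -3; 0 -1 1; 0 0 1]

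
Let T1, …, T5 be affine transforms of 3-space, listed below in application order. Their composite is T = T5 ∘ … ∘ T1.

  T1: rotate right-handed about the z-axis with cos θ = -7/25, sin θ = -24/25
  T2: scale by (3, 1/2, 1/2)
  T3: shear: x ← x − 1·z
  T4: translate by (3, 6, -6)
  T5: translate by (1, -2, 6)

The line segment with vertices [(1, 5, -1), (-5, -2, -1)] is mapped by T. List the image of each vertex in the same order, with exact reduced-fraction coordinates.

T1 rotate right-handed about the z-axis with cos θ = -7/25, sin θ = -24/25: (1, 5, -1) → (113/25, -59/25, -1); (-5, -2, -1) → (-13/25, 134/25, -1)
T2 scale by (3, 1/2, 1/2): (113/25, -59/25, -1) → (339/25, -59/50, -1/2); (-13/25, 134/25, -1) → (-39/25, 67/25, -1/2)
T3 shear: x ← x − 1·z: (339/25, -59/50, -1/2) → (703/50, -59/50, -1/2); (-39/25, 67/25, -1/2) → (-53/50, 67/25, -1/2)
T4 translate by (3, 6, -6): (703/50, -59/50, -1/2) → (853/50, 241/50, -13/2); (-53/50, 67/25, -1/2) → (97/50, 217/25, -13/2)
T5 translate by (1, -2, 6): (853/50, 241/50, -13/2) → (903/50, 141/50, -1/2); (97/50, 217/25, -13/2) → (147/50, 167/25, -1/2)

image vertices: (903/50, 141/50, -1/2), (147/50, 167/25, -1/2)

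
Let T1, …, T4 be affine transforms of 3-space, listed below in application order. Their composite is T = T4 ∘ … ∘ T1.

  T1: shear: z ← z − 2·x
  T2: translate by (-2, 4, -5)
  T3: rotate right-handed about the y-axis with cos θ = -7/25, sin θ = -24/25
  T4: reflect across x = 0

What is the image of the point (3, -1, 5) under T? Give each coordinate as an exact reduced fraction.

T(p) = (-137/25, 3, 66/25)

T1 shear: z ← z − 2·x: (3, -1, 5) → (3, -1, -1)
T2 translate by (-2, 4, -5): (3, -1, -1) → (1, 3, -6)
T3 rotate right-handed about the y-axis with cos θ = -7/25, sin θ = -24/25: (1, 3, -6) → (137/25, 3, 66/25)
T4 reflect across x = 0: (137/25, 3, 66/25) → (-137/25, 3, 66/25)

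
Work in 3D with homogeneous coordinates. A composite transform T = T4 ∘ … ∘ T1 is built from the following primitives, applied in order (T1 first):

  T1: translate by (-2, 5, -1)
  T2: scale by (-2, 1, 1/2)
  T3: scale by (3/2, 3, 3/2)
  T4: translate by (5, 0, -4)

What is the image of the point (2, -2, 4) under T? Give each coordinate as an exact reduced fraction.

T1 translate by (-2, 5, -1): (2, -2, 4) → (0, 3, 3)
T2 scale by (-2, 1, 1/2): (0, 3, 3) → (0, 3, 3/2)
T3 scale by (3/2, 3, 3/2): (0, 3, 3/2) → (0, 9, 9/4)
T4 translate by (5, 0, -4): (0, 9, 9/4) → (5, 9, -7/4)

T(p) = (5, 9, -7/4)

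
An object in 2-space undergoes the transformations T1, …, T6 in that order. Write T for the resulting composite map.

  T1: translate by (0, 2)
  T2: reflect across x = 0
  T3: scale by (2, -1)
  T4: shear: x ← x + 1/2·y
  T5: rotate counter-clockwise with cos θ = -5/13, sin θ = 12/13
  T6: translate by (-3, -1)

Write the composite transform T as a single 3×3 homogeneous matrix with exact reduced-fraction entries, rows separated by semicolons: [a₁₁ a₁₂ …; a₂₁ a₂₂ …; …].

T1 = [1 0 0; 0 1 2; 0 0 1]
T2·T1 = [-1 0 0; 0 1 2; 0 0 1]
T3·…·T1 = [-2 0 0; 0 -1 -2; 0 0 1]
T4·…·T1 = [-2 -1/2 -1; 0 -1 -2; 0 0 1]
T5·…·T1 = [10/13 29/26 29/13; -24/13 -1/13 -2/13; 0 0 1]
T6·…·T1 = [10/13 29/26 -10/13; -24/13 -1/13 -15/13; 0 0 1]

T = [10/13 29/26 -10/13; -24/13 -1/13 -15/13; 0 0 1]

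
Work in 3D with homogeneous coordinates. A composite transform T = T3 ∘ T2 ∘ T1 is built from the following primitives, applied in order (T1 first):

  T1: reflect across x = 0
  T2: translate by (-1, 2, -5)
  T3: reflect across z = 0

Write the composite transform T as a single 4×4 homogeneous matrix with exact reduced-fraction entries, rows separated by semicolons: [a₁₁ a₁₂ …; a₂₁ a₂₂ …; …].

T1 = [-1 0 0 0; 0 1 0 0; 0 0 1 0; 0 0 0 1]
T2·T1 = [-1 0 0 -1; 0 1 0 2; 0 0 1 -5; 0 0 0 1]
T3·…·T1 = [-1 0 0 -1; 0 1 0 2; 0 0 -1 5; 0 0 0 1]

T = [-1 0 0 -1; 0 1 0 2; 0 0 -1 5; 0 0 0 1]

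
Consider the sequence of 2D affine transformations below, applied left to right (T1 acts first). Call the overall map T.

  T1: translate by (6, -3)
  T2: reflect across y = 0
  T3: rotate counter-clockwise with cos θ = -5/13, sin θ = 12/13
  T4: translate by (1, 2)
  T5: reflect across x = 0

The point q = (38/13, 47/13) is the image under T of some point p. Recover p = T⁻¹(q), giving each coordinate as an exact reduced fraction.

T1 = [1 0 6; 0 1 -3; 0 0 1]
T2·T1 = [1 0 6; 0 -1 3; 0 0 1]
T3·…·T1 = [-5/13 12/13 -66/13; 12/13 5/13 57/13; 0 0 1]
T4·…·T1 = [-5/13 12/13 -53/13; 12/13 5/13 83/13; 0 0 1]
T5·…·T1 = [5/13 -12/13 53/13; 12/13 5/13 83/13; 0 0 1]
det M = 1; M⁻¹ = [5/13 12/13 -97/13; -12/13 5/13 17/13; 0 0 1]
M⁻¹ · (38/13, 47/13)ᵀ = (-3, 0)ᵀ

p = (-3, 0)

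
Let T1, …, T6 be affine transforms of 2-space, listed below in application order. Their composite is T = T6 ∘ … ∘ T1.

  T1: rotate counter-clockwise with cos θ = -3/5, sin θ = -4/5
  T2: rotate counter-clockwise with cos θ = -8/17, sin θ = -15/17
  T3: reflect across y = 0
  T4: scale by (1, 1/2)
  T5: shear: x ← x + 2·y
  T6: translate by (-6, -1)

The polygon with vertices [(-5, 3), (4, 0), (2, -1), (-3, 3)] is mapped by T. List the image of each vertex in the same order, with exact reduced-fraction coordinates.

image vertices: (-4/5, 19/10), (-962/85, -239/85), (-139/17, -36/17), (-294/85, 169/170)

T1 rotate counter-clockwise with cos θ = -3/5, sin θ = -4/5: (-5, 3) → (27/5, 11/5); (4, 0) → (-12/5, -16/5); (2, -1) → (-2, -1); (-3, 3) → (21/5, 3/5)
T2 rotate counter-clockwise with cos θ = -8/17, sin θ = -15/17: (27/5, 11/5) → (-3/5, -29/5); (-12/5, -16/5) → (-144/85, 308/85); (-2, -1) → (1/17, 38/17); (21/5, 3/5) → (-123/85, -339/85)
T3 reflect across y = 0: (-3/5, -29/5) → (-3/5, 29/5); (-144/85, 308/85) → (-144/85, -308/85); (1/17, 38/17) → (1/17, -38/17); (-123/85, -339/85) → (-123/85, 339/85)
T4 scale by (1, 1/2): (-3/5, 29/5) → (-3/5, 29/10); (-144/85, -308/85) → (-144/85, -154/85); (1/17, -38/17) → (1/17, -19/17); (-123/85, 339/85) → (-123/85, 339/170)
T5 shear: x ← x + 2·y: (-3/5, 29/10) → (26/5, 29/10); (-144/85, -154/85) → (-452/85, -154/85); (1/17, -19/17) → (-37/17, -19/17); (-123/85, 339/170) → (216/85, 339/170)
T6 translate by (-6, -1): (26/5, 29/10) → (-4/5, 19/10); (-452/85, -154/85) → (-962/85, -239/85); (-37/17, -19/17) → (-139/17, -36/17); (216/85, 339/170) → (-294/85, 169/170)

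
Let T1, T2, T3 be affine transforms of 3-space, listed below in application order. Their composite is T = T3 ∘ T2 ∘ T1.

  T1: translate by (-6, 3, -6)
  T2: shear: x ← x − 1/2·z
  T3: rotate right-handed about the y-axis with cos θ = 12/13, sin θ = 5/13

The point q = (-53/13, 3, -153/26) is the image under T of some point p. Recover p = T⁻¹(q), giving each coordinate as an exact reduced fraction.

T1 = [1 0 0 -6; 0 1 0 3; 0 0 1 -6; 0 0 0 1]
T2·T1 = [1 0 -1/2 -3; 0 1 0 3; 0 0 1 -6; 0 0 0 1]
T3·…·T1 = [12/13 0 -1/13 -66/13; 0 1 0 3; -5/13 0 29/26 -57/13; 0 0 0 1]
det M = 1; M⁻¹ = [29/26 0 1/13 6; 0 1 0 -3; 5/13 0 12/13 6; 0 0 0 1]
M⁻¹ · (-53/13, 3, -153/26)ᵀ = (1, 0, -1)ᵀ

p = (1, 0, -1)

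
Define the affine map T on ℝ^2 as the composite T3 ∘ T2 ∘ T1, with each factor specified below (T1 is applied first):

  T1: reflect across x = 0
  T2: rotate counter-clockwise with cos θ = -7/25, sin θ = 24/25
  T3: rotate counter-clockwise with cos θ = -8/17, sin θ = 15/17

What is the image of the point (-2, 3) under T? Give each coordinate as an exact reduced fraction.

T1 reflect across x = 0: (-2, 3) → (2, 3)
T2 rotate counter-clockwise with cos θ = -7/25, sin θ = 24/25: (2, 3) → (-86/25, 27/25)
T3 rotate counter-clockwise with cos θ = -8/17, sin θ = 15/17: (-86/25, 27/25) → (283/425, -1506/425)

T(p) = (283/425, -1506/425)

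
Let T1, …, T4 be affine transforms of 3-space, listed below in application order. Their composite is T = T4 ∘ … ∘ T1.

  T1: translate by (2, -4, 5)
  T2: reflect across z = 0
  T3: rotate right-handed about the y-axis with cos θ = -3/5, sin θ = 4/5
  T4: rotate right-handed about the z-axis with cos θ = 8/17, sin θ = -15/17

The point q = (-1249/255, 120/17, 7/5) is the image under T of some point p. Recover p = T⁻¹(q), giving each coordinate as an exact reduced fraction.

p = (2, 3, 8/3)

T1 = [1 0 0 2; 0 1 0 -4; 0 0 1 5; 0 0 0 1]
T2·T1 = [1 0 0 2; 0 1 0 -4; 0 0 -1 -5; 0 0 0 1]
T3·…·T1 = [-3/5 0 -4/5 -26/5; 0 1 0 -4; -4/5 0 3/5 7/5; 0 0 0 1]
T4·…·T1 = [-24/85 15/17 -32/85 -508/85; 9/17 8/17 12/17 46/17; -4/5 0 3/5 7/5; 0 0 0 1]
det M = -1; M⁻¹ = [-24/85 9/17 -4/5 -2; 15/17 8/17 0 4; -32/85 12/17 3/5 -5; 0 0 0 1]
M⁻¹ · (-1249/255, 120/17, 7/5)ᵀ = (2, 3, 8/3)ᵀ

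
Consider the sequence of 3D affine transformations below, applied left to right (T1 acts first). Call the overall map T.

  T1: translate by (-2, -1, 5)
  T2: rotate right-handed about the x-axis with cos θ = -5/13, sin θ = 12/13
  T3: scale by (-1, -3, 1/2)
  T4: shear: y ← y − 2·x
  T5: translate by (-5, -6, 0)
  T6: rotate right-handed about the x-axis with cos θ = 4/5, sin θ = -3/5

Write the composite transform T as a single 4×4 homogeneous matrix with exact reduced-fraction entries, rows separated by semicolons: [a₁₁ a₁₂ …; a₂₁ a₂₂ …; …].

T1 = [1 0 0 -2; 0 1 0 -1; 0 0 1 5; 0 0 0 1]
T2·T1 = [1 0 0 -2; 0 -5/13 -12/13 -55/13; 0 12/13 -5/13 -37/13; 0 0 0 1]
T3·…·T1 = [-1 0 0 2; 0 15/13 36/13 165/13; 0 6/13 -5/26 -37/26; 0 0 0 1]
T4·…·T1 = [-1 0 0 2; 2 15/13 36/13 113/13; 0 6/13 -5/26 -37/26; 0 0 0 1]
T5·…·T1 = [-1 0 0 -3; 2 15/13 36/13 35/13; 0 6/13 -5/26 -37/26; 0 0 0 1]
T6·…·T1 = [-1 0 0 -3; 8/5 6/5 21/10 13/10; -6/5 -21/65 -118/65 -179/65; 0 0 0 1]

T = [-1 0 0 -3; 8/5 6/5 21/10 13/10; -6/5 -21/65 -118/65 -179/65; 0 0 0 1]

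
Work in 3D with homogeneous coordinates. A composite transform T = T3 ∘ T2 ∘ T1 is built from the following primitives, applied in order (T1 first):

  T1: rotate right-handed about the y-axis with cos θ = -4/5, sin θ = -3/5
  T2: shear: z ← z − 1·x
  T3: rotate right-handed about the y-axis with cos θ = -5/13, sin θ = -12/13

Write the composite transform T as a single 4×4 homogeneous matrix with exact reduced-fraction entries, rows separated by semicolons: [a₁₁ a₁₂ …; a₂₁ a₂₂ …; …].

T1 = [-4/5 0 -3/5 0; 0 1 0 0; 3/5 0 -4/5 0; 0 0 0 1]
T2·T1 = [-4/5 0 -3/5 0; 0 1 0 0; 7/5 0 -1/5 0; 0 0 0 1]
T3·…·T1 = [-64/65 0 27/65 0; 0 1 0 0; -83/65 0 -31/65 0; 0 0 0 1]

T = [-64/65 0 27/65 0; 0 1 0 0; -83/65 0 -31/65 0; 0 0 0 1]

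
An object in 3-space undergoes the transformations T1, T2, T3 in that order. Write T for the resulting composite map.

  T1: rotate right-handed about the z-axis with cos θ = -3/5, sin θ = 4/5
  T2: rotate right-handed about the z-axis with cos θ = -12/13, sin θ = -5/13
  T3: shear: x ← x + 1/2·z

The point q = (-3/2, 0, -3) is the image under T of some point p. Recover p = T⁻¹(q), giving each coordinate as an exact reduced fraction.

p = (0, 0, -3)

T1 = [-3/5 -4/5 0 0; 4/5 -3/5 0 0; 0 0 1 0; 0 0 0 1]
T2·T1 = [56/65 33/65 0 0; -33/65 56/65 0 0; 0 0 1 0; 0 0 0 1]
T3·…·T1 = [56/65 33/65 1/2 0; -33/65 56/65 0 0; 0 0 1 0; 0 0 0 1]
det M = 1; M⁻¹ = [56/65 -33/65 -28/65 0; 33/65 56/65 -33/130 0; 0 0 1 0; 0 0 0 1]
M⁻¹ · (-3/2, 0, -3)ᵀ = (0, 0, -3)ᵀ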